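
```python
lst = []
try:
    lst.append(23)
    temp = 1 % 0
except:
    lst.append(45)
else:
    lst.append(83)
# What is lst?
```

Step-by-step execution trace:
1. try: `lst.append(23)` → lst = [23].
2. `temp = 1 % 0` raises ZeroDivisionError.
3. bare `except` matches → `lst.append(45)` → lst = [23, 45].
4. `else` is skipped (an exception was raised).
Result: [23, 45]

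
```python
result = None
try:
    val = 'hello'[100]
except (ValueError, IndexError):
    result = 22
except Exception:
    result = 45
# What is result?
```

Step-by-step execution trace:
1. `val = 'hello'[100]` raises IndexError.
2. `except (ValueError, IndexError)` matches (IndexError is in the tuple) → result = 22.
3. `except Exception` is not reached.
Result: 22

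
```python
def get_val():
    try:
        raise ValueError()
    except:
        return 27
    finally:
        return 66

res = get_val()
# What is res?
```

Step-by-step execution trace:
1. `get_val()` enters try: `raise ValueError()` raises ValueError.
2. bare `except` matches → `return 27` sets pending return value 27.
3. Before returning, `finally: return 66` runs and overrides the pending return.
4. get_val() returns 66 → res = 66.
Result: 66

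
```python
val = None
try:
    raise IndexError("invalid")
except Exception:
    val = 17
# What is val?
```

Step-by-step execution trace:
1. `raise IndexError(...)` raises IndexError.
2. `except Exception` matches (IndexError is a subclass of Exception) → val = 17.
Result: 17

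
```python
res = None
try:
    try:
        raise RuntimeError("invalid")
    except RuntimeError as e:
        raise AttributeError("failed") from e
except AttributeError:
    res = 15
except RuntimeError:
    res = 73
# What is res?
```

Step-by-step execution trace:
1. Inner try raises RuntimeError; inner `except RuntimeError as e` catches it.
2. `raise AttributeError(...) from e` raises AttributeError (RuntimeError is attached as __cause__, but only AttributeError is active).
3. Outer `except AttributeError` matches → res = 15.
4. `except RuntimeError` is not reached.
Result: 15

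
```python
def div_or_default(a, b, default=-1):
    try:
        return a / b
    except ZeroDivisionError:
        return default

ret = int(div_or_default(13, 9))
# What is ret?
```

Step-by-step execution trace:
1. `div_or_default(13, 9)` enters try: `return 13 / 9` → returns 1.4444444444444444. No exception raised.
2. `except ZeroDivisionError` is skipped.
3. `int(1.4444444444444444)` → 1 → ret = 1.
Result: 1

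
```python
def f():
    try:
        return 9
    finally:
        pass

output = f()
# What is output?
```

Step-by-step execution trace:
1. `f()` enters try: `return 9` sets pending return value 9.
2. Before returning, `finally: pass` runs (no effect).
3. f() returns 9 → output = 9.
Result: 9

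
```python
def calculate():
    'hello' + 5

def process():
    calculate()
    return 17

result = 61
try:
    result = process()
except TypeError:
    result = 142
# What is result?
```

Step-by-step execution trace:
1. result starts at 61.
2. try: `process()` calls `calculate()`.
3. `calculate()` evaluates `'hello' + 5`, which raises TypeError; it propagates through process (uncaught).
4. `return 17` in process is not reached; the assignment to result does not complete.
5. `except TypeError` matches → result = 142.
Result: 142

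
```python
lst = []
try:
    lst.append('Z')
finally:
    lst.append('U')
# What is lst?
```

Step-by-step execution trace:
1. try: `lst.append('Z')` → lst = ['Z'].
2. The try body completes without raising.
3. finally always runs: `lst.append('U')` → lst = ['Z', 'U'].
Result: ['Z', 'U']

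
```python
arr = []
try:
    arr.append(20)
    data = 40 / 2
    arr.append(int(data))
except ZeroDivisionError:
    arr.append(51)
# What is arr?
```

Step-by-step execution trace:
1. try: `arr.append(20)` → arr = [20].
2. `data = 40 / 2` → data = 20.0. No exception raised.
3. `arr.append(int(data))` → arr = [20, 20].
4. `except ZeroDivisionError` is skipped (no exception was raised).
Result: [20, 20]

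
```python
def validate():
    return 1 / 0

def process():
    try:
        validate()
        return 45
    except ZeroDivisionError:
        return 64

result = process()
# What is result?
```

Step-by-step execution trace:
1. `process()` calls `validate()`.
2. `validate()` evaluates `1 / 0`, which raises ZeroDivisionError; it propagates to the caller.
3. `return 45` is not reached.
4. `except ZeroDivisionError` in process matches → returns 64.
5. result = 64.
Result: 64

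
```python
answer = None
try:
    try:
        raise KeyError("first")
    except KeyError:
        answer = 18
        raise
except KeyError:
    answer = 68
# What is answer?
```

Step-by-step execution trace:
1. Inner try: `raise KeyError("first")` raises KeyError.
2. Inner `except KeyError` matches → answer = 18.
3. bare `raise` re-raises the same KeyError.
4. Outer `except KeyError` matches → answer = 68.
Result: 68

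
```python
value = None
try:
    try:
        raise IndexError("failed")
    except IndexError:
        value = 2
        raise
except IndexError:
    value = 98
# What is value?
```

Step-by-step execution trace:
1. Inner try: `raise IndexError("failed")` raises IndexError.
2. Inner `except IndexError` matches → value = 2.
3. bare `raise` re-raises the same IndexError.
4. Outer `except IndexError` matches → value = 98.
Result: 98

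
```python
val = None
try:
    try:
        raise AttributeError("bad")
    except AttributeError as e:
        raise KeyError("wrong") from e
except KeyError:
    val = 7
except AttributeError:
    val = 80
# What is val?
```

Step-by-step execution trace:
1. Inner try raises AttributeError; inner `except AttributeError as e` catches it.
2. `raise KeyError(...) from e` raises KeyError (AttributeError is attached as __cause__, but only KeyError is active).
3. Outer `except KeyError` matches → val = 7.
4. `except AttributeError` is not reached.
Result: 7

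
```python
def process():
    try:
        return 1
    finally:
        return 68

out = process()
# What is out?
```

Step-by-step execution trace:
1. `process()` enters try: `return 1` sets pending return value 1.
2. Before returning, `finally: return 68` runs and overrides the pending return.
3. process() returns 68 → out = 68.
Result: 68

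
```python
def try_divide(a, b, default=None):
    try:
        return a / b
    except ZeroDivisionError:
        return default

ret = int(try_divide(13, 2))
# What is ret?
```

Step-by-step execution trace:
1. `try_divide(13, 2)` enters try: `return 13 / 2` → returns 6.5. No exception raised.
2. `except ZeroDivisionError` is skipped.
3. `int(6.5)` → 6 → ret = 6.
Result: 6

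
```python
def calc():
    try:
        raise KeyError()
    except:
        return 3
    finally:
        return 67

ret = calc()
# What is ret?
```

Step-by-step execution trace:
1. `calc()` enters try: `raise KeyError()` raises KeyError.
2. bare `except` matches → `return 3` sets pending return value 3.
3. Before returning, `finally: return 67` runs and overrides the pending return.
4. calc() returns 67 → ret = 67.
Result: 67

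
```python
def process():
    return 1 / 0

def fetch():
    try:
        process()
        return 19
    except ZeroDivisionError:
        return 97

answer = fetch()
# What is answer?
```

Step-by-step execution trace:
1. `fetch()` calls `process()`.
2. `process()` evaluates `1 / 0`, which raises ZeroDivisionError; it propagates to the caller.
3. `return 19` is not reached.
4. `except ZeroDivisionError` in fetch matches → returns 97.
5. answer = 97.
Result: 97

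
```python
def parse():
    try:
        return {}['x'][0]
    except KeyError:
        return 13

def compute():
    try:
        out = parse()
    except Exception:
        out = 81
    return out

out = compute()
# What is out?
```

Step-by-step execution trace:
1. `compute()` calls `parse()`.
2. In parse: `{}['x'][0]` raises KeyError; `except KeyError` catches it → returns 13.
3. In compute: `out = parse()` → out = 13. No exception reaches compute.
4. `except Exception` is skipped; compute returns 13.
5. out = 13.
Result: 13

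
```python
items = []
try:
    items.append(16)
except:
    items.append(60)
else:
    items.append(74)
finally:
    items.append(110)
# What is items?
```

Step-by-step execution trace:
1. try: `items.append(16)` → items = [16]. No exception raised.
2. `except` is skipped.
3. `else` runs: `items.append(74)` → items = [16, 74].
4. `finally` always runs: `items.append(110)` → items = [16, 74, 110].
Result: [16, 74, 110]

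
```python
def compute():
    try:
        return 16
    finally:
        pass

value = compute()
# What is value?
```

Step-by-step execution trace:
1. `compute()` enters try: `return 16` sets pending return value 16.
2. Before returning, `finally: pass` runs (no effect).
3. compute() returns 16 → value = 16.
Result: 16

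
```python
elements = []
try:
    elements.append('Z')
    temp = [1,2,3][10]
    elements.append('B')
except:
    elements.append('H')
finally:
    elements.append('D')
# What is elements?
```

Step-by-step execution trace:
1. try: `elements.append('Z')` → elements = ['Z'].
2. `temp = [1,2,3][10]` raises IndexError; `elements.append('B')` is not reached.
3. bare `except` matches → `elements.append('H')` → elements = ['Z', 'H'].
4. finally always runs: `elements.append('D')` → elements = ['Z', 'H', 'D'].
Result: ['Z', 'H', 'D']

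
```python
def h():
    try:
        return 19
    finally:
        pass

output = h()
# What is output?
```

Step-by-step execution trace:
1. `h()` enters try: `return 19` sets pending return value 19.
2. Before returning, `finally: pass` runs (no effect).
3. h() returns 19 → output = 19.
Result: 19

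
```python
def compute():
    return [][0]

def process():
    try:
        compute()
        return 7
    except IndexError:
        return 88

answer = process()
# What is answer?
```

Step-by-step execution trace:
1. `process()` calls `compute()`.
2. `compute()` evaluates `[][0]`, which raises IndexError; it propagates to the caller.
3. `return 7` is not reached.
4. `except IndexError` in process matches → returns 88.
5. answer = 88.
Result: 88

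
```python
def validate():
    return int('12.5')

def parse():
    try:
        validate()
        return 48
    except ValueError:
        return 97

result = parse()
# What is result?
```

Step-by-step execution trace:
1. `parse()` calls `validate()`.
2. `validate()` evaluates `int('12.5')`, which raises ValueError; it propagates to the caller.
3. `return 48` is not reached.
4. `except ValueError` in parse matches → returns 97.
5. result = 97.
Result: 97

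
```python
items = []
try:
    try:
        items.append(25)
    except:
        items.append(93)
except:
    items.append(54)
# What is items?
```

Step-by-step execution trace:
1. Inner try: `items.append(25)` → items = [25]. No exception raised.
2. Inner `except` is skipped.
3. Inner try completes normally; outer `except` is skipped.
Result: [25]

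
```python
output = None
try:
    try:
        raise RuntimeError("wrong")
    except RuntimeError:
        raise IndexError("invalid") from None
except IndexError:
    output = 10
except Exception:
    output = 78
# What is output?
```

Step-by-step execution trace:
1. Inner try raises RuntimeError; inner `except RuntimeError` catches it.
2. `raise IndexError(...) from None` raises IndexError (from None suppresses __context__, but the active exception is still IndexError).
3. Outer `except IndexError` matches → output = 10.
4. `except Exception` is not reached.
Result: 10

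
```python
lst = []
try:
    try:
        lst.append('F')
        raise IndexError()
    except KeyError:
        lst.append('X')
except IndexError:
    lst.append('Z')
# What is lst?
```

Step-by-step execution trace:
1. Inner try: `lst.append('F')` → lst = ['F'].
2. `raise IndexError()` raises IndexError.
3. Inner `except KeyError` does not match IndexError; exception propagates to outer try.
4. Outer `except IndexError` matches → `lst.append('Z')` → lst = ['F', 'Z'].
Result: ['F', 'Z']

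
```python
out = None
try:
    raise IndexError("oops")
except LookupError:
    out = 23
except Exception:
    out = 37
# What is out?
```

Step-by-step execution trace:
1. `raise IndexError(...)` raises IndexError.
2. `except LookupError` matches (IndexError is a subclass of LookupError) → out = 23.
3. `except Exception` is not reached.
Result: 23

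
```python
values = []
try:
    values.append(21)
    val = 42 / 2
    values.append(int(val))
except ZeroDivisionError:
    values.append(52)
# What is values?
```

Step-by-step execution trace:
1. try: `values.append(21)` → values = [21].
2. `val = 42 / 2` → val = 21.0. No exception raised.
3. `values.append(int(val))` → values = [21, 21].
4. `except ZeroDivisionError` is skipped (no exception was raised).
Result: [21, 21]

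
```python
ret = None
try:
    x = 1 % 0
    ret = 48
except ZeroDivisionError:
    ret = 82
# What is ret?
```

Step-by-step execution trace:
1. `x = 1 % 0` raises ZeroDivisionError.
2. `ret = 48` is not reached.
3. `except ZeroDivisionError` matches → ret = 82.
Result: 82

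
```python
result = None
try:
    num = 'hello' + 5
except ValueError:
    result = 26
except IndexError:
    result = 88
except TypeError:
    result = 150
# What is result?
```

Step-by-step execution trace:
1. `num = 'hello' + 5` raises TypeError.
2. `except ValueError` does not match TypeError; skipped.
3. `except IndexError` does not match TypeError; skipped.
4. `except TypeError` matches → result = 150.
Result: 150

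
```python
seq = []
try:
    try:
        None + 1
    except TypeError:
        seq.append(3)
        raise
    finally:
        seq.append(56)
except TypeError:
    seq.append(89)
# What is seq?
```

Step-by-step execution trace:
1. Inner try: `None + 1` raises TypeError.
2. Inner `except TypeError` matches → `seq.append(3)` → seq = [3].
3. bare `raise` re-raises TypeError.
4. Inner `finally` runs during unwinding: `seq.append(56)` → seq = [3, 56].
5. Outer `except TypeError` matches → `seq.append(89)` → seq = [3, 56, 89].
Result: [3, 56, 89]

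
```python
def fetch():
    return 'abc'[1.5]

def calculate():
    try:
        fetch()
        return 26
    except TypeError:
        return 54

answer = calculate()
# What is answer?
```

Step-by-step execution trace:
1. `calculate()` calls `fetch()`.
2. `fetch()` evaluates `'abc'[1.5]`, which raises TypeError; it propagates to the caller.
3. `return 26` is not reached.
4. `except TypeError` in calculate matches → returns 54.
5. answer = 54.
Result: 54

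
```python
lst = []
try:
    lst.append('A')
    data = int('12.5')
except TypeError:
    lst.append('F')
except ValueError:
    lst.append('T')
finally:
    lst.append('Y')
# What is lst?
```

Step-by-step execution trace:
1. try: `lst.append('A')` → lst = ['A'].
2. `data = int('12.5')` raises ValueError.
3. `except TypeError` does not match ValueError; skipped.
4. `except ValueError` matches → `lst.append('T')` → lst = ['A', 'T'].
5. finally always runs: `lst.append('Y')` → lst = ['A', 'T', 'Y'].
Result: ['A', 'T', 'Y']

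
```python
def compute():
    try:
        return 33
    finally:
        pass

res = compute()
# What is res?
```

Step-by-step execution trace:
1. `compute()` enters try: `return 33` sets pending return value 33.
2. Before returning, `finally: pass` runs (no effect).
3. compute() returns 33 → res = 33.
Result: 33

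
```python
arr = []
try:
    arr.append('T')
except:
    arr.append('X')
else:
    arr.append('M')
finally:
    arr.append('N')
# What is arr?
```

Step-by-step execution trace:
1. try: `arr.append('T')` → arr = ['T']. No exception raised.
2. `except` is skipped.
3. `else` runs: `arr.append('M')` → arr = ['T', 'M'].
4. `finally` always runs: `arr.append('N')` → arr = ['T', 'M', 'N'].
Result: ['T', 'M', 'N']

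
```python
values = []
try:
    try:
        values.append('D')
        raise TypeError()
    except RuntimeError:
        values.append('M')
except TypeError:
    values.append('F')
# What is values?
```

Step-by-step execution trace:
1. Inner try: `values.append('D')` → values = ['D'].
2. `raise TypeError()` raises TypeError.
3. Inner `except RuntimeError` does not match TypeError; exception propagates to outer try.
4. Outer `except TypeError` matches → `values.append('F')` → values = ['D', 'F'].
Result: ['D', 'F']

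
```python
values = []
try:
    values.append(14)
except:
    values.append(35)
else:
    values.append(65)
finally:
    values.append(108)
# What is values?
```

Step-by-step execution trace:
1. try: `values.append(14)` → values = [14]. No exception raised.
2. `except` is skipped.
3. `else` runs: `values.append(65)` → values = [14, 65].
4. `finally` always runs: `values.append(108)` → values = [14, 65, 108].
Result: [14, 65, 108]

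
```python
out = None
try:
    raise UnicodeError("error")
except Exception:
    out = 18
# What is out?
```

Step-by-step execution trace:
1. `raise UnicodeError(...)` raises UnicodeError.
2. `except Exception` matches (UnicodeError is a subclass of Exception) → out = 18.
Result: 18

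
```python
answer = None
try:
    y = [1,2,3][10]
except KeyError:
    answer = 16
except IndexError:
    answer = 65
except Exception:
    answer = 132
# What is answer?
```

Step-by-step execution trace:
1. `y = [1,2,3][10]` raises IndexError.
2. `except KeyError` does not match IndexError; skipped.
3. `except IndexError` matches → answer = 65.
4. Remaining except clauses are skipped.
Result: 65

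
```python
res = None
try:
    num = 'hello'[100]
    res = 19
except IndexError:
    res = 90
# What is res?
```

Step-by-step execution trace:
1. `num = 'hello'[100]` raises IndexError.
2. `res = 19` is not reached.
3. `except IndexError` matches → res = 90.
Result: 90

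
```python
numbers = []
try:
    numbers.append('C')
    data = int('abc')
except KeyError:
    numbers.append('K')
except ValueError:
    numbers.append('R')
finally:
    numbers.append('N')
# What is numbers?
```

Step-by-step execution trace:
1. try: `numbers.append('C')` → numbers = ['C'].
2. `data = int('abc')` raises ValueError.
3. `except KeyError` does not match ValueError; skipped.
4. `except ValueError` matches → `numbers.append('R')` → numbers = ['C', 'R'].
5. finally always runs: `numbers.append('N')` → numbers = ['C', 'R', 'N'].
Result: ['C', 'R', 'N']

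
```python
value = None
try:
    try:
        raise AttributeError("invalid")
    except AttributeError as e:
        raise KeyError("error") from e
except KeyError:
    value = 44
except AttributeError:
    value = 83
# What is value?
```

Step-by-step execution trace:
1. Inner try raises AttributeError; inner `except AttributeError as e` catches it.
2. `raise KeyError(...) from e` raises KeyError (AttributeError is attached as __cause__, but only KeyError is active).
3. Outer `except KeyError` matches → value = 44.
4. `except AttributeError` is not reached.
Result: 44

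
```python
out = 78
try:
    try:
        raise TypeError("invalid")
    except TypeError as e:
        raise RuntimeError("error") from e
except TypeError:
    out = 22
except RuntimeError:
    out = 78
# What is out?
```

Step-by-step execution trace:
1. Inner try raises TypeError; inner `except TypeError as e` catches it.
2. `raise RuntimeError(...) from e` raises RuntimeError (TypeError is attached as __cause__, but only RuntimeError is active).
3. Outer `except TypeError` does not match RuntimeError; skipped.
4. Outer `except RuntimeError` matches → out = 78.
Result: 78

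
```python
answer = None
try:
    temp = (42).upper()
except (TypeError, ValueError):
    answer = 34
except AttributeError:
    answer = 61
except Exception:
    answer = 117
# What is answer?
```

Step-by-step execution trace:
1. `temp = (42).upper()` raises AttributeError.
2. `except (TypeError, ValueError)` does not match AttributeError; skipped.
3. `except AttributeError` matches (exact type match) → answer = 61.
4. `except Exception` is not reached.
Result: 61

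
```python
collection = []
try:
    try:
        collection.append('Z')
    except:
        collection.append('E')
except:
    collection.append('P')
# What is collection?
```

Step-by-step execution trace:
1. Inner try: `collection.append('Z')` → collection = ['Z']. No exception raised.
2. Inner `except` is skipped.
3. Inner try completes normally; outer `except` is skipped.
Result: ['Z']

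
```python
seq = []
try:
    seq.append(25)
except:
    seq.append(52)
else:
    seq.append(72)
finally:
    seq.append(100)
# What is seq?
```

Step-by-step execution trace:
1. try: `seq.append(25)` → seq = [25]. No exception raised.
2. `except` is skipped.
3. `else` runs: `seq.append(72)` → seq = [25, 72].
4. `finally` always runs: `seq.append(100)` → seq = [25, 72, 100].
Result: [25, 72, 100]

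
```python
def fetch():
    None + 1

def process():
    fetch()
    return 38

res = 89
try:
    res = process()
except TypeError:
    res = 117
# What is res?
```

Step-by-step execution trace:
1. res starts at 89.
2. try: `process()` calls `fetch()`.
3. `fetch()` evaluates `None + 1`, which raises TypeError; it propagates through process (uncaught).
4. `return 38` in process is not reached; the assignment to res does not complete.
5. `except TypeError` matches → res = 117.
Result: 117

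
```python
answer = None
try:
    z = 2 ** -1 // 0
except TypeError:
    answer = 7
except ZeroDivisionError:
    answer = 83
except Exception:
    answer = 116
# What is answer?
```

Step-by-step execution trace:
1. `z = 2 ** -1 // 0` raises ZeroDivisionError.
2. `except TypeError` does not match ZeroDivisionError; skipped.
3. `except ZeroDivisionError` matches → answer = 83.
4. Remaining except clauses are skipped.
Result: 83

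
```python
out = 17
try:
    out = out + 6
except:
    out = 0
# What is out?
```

Step-by-step execution trace:
1. out starts at 17.
2. try: `out = out + 6` → out = 23. No exception raised.
3. `except` is skipped.
Result: 23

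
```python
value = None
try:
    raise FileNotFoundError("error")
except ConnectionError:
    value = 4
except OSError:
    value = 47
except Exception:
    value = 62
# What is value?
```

Step-by-step execution trace:
1. `raise FileNotFoundError(...)` raises FileNotFoundError.
2. `except ConnectionError` does not match (FileNotFoundError is not a subclass of ConnectionError); skipped.
3. `except OSError` matches (FileNotFoundError is a subclass of OSError) → value = 47.
4. `except Exception` is not reached.
Result: 47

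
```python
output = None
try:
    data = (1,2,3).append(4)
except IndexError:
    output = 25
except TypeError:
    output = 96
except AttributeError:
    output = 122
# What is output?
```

Step-by-step execution trace:
1. `data = (1,2,3).append(4)` raises AttributeError.
2. `except IndexError` does not match AttributeError; skipped.
3. `except TypeError` does not match AttributeError; skipped.
4. `except AttributeError` matches → output = 122.
Result: 122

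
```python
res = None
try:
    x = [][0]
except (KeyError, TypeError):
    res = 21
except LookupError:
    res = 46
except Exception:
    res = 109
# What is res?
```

Step-by-step execution trace:
1. `x = [][0]` raises IndexError.
2. `except (KeyError, TypeError)` does not match IndexError; skipped.
3. `except LookupError` matches (IndexError is a subclass of LookupError) → res = 46.
4. `except Exception` is not reached.
Result: 46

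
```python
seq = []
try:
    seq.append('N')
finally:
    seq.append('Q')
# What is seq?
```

Step-by-step execution trace:
1. try: `seq.append('N')` → seq = ['N'].
2. The try body completes without raising.
3. finally always runs: `seq.append('Q')` → seq = ['N', 'Q'].
Result: ['N', 'Q']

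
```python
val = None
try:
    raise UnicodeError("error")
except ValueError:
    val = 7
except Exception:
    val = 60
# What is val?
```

Step-by-step execution trace:
1. `raise UnicodeError(...)` raises UnicodeError.
2. `except ValueError` matches (UnicodeError is a subclass of ValueError) → val = 7.
3. `except Exception` is not reached.
Result: 7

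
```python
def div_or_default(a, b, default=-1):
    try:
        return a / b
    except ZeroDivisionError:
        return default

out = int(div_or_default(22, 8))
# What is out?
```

Step-by-step execution trace:
1. `div_or_default(22, 8)` enters try: `return 22 / 8` → returns 2.75. No exception raised.
2. `except ZeroDivisionError` is skipped.
3. `int(2.75)` → 2 → out = 2.
Result: 2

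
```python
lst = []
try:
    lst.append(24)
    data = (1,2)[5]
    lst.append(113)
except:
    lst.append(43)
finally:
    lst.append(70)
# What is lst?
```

Step-by-step execution trace:
1. try: `lst.append(24)` → lst = [24].
2. `data = (1,2)[5]` raises IndexError; `lst.append(113)` is not reached.
3. bare `except` matches → `lst.append(43)` → lst = [24, 43].
4. finally always runs: `lst.append(70)` → lst = [24, 43, 70].
Result: [24, 43, 70]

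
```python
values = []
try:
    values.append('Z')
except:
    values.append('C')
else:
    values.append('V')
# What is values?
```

Step-by-step execution trace:
1. try: `values.append('Z')` → values = ['Z']. No exception raised.
2. `except` is skipped.
3. `else` runs (try completed without exception): `values.append('V')` → values = ['Z', 'V'].
Result: ['Z', 'V']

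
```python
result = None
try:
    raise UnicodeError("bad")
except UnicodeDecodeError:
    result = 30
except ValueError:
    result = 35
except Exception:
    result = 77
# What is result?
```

Step-by-step execution trace:
1. `raise UnicodeError(...)` raises UnicodeError.
2. `except UnicodeDecodeError` does not match (UnicodeError is not a subclass of UnicodeDecodeError); skipped.
3. `except ValueError` matches (UnicodeError is a subclass of ValueError) → result = 35.
4. `except Exception` is not reached.
Result: 35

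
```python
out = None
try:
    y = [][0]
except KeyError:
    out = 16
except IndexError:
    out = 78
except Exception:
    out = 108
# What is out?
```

Step-by-step execution trace:
1. `y = [][0]` raises IndexError.
2. `except KeyError` does not match IndexError; skipped.
3. `except IndexError` matches → out = 78.
4. Remaining except clauses are skipped.
Result: 78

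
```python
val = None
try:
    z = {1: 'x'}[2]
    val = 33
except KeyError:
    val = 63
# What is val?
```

Step-by-step execution trace:
1. `z = {1: 'x'}[2]` raises KeyError.
2. `val = 33` is not reached.
3. `except KeyError` matches → val = 63.
Result: 63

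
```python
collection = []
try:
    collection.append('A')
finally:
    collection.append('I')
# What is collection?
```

Step-by-step execution trace:
1. try: `collection.append('A')` → collection = ['A'].
2. The try body completes without raising.
3. finally always runs: `collection.append('I')` → collection = ['A', 'I'].
Result: ['A', 'I']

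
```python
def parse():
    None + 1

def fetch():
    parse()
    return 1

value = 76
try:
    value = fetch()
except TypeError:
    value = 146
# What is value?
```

Step-by-step execution trace:
1. value starts at 76.
2. try: `fetch()` calls `parse()`.
3. `parse()` evaluates `None + 1`, which raises TypeError; it propagates through fetch (uncaught).
4. `return 1` in fetch is not reached; the assignment to value does not complete.
5. `except TypeError` matches → value = 146.
Result: 146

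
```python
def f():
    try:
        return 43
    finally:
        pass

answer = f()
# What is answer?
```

Step-by-step execution trace:
1. `f()` enters try: `return 43` sets pending return value 43.
2. Before returning, `finally: pass` runs (no effect).
3. f() returns 43 → answer = 43.
Result: 43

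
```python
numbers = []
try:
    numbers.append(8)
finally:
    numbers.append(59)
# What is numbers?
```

Step-by-step execution trace:
1. try: `numbers.append(8)` → numbers = [8].
2. The try body completes without raising.
3. finally always runs: `numbers.append(59)` → numbers = [8, 59].
Result: [8, 59]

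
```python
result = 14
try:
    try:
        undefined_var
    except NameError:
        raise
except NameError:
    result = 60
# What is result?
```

Step-by-step execution trace:
1. Inner try: `undefined_var` raises NameError.
2. Inner `except NameError` matches; bare `raise` re-raises the same NameError.
3. Outer `except NameError` matches → result = 60.
Result: 60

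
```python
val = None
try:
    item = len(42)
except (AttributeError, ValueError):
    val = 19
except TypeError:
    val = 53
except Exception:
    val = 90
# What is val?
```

Step-by-step execution trace:
1. `item = len(42)` raises TypeError.
2. `except (AttributeError, ValueError)` does not match TypeError; skipped.
3. `except TypeError` matches (exact type match) → val = 53.
4. `except Exception` is not reached.
Result: 53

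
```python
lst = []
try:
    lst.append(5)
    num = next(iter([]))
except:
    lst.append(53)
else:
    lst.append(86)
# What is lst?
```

Step-by-step execution trace:
1. try: `lst.append(5)` → lst = [5].
2. `num = next(iter([]))` raises StopIteration.
3. bare `except` matches → `lst.append(53)` → lst = [5, 53].
4. `else` is skipped (an exception was raised).
Result: [5, 53]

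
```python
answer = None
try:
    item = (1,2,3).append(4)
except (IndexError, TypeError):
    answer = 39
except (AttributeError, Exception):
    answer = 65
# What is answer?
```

Step-by-step execution trace:
1. `item = (1,2,3).append(4)` raises AttributeError.
2. `except (IndexError, TypeError)` does not match AttributeError; skipped.
3. `except (AttributeError, Exception)` matches (AttributeError is in the tuple) → answer = 65.
Result: 65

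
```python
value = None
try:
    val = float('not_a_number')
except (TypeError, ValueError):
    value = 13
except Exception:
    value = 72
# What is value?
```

Step-by-step execution trace:
1. `val = float('not_a_number')` raises ValueError.
2. `except (TypeError, ValueError)` matches (ValueError is in the tuple) → value = 13.
3. `except Exception` is not reached.
Result: 13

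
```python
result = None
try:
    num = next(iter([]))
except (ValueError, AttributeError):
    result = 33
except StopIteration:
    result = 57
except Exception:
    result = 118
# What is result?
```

Step-by-step execution trace:
1. `num = next(iter([]))` raises StopIteration.
2. `except (ValueError, AttributeError)` does not match StopIteration; skipped.
3. `except StopIteration` matches (exact type match) → result = 57.
4. `except Exception` is not reached.
Result: 57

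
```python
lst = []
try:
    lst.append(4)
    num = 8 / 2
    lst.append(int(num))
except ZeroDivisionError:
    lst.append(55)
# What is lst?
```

Step-by-step execution trace:
1. try: `lst.append(4)` → lst = [4].
2. `num = 8 / 2` → num = 4.0. No exception raised.
3. `lst.append(int(num))` → lst = [4, 4].
4. `except ZeroDivisionError` is skipped (no exception was raised).
Result: [4, 4]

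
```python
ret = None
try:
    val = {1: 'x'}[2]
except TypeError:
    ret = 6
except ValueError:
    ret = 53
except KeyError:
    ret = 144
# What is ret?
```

Step-by-step execution trace:
1. `val = {1: 'x'}[2]` raises KeyError.
2. `except TypeError` does not match KeyError; skipped.
3. `except ValueError` does not match KeyError; skipped.
4. `except KeyError` matches → ret = 144.
Result: 144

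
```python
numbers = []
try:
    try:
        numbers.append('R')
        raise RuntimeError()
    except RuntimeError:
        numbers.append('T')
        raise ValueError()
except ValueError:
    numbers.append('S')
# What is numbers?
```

Step-by-step execution trace:
1. Inner try: `numbers.append('R')` → numbers = ['R'].
2. `raise RuntimeError()` raises RuntimeError.
3. Inner `except RuntimeError` matches → `numbers.append('T')` → numbers = ['R', 'T'].
4. `raise ValueError()` raises ValueError; propagates to outer try.
5. Outer `except ValueError` matches → `numbers.append('S')` → numbers = ['R', 'T', 'S'].
Result: ['R', 'T', 'S']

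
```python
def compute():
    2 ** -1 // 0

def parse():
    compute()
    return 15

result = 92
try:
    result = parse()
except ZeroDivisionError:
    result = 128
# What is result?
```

Step-by-step execution trace:
1. result starts at 92.
2. try: `parse()` calls `compute()`.
3. `compute()` evaluates `2 ** -1 // 0`, which raises ZeroDivisionError; it propagates through parse (uncaught).
4. `return 15` in parse is not reached; the assignment to result does not complete.
5. `except ZeroDivisionError` matches → result = 128.
Result: 128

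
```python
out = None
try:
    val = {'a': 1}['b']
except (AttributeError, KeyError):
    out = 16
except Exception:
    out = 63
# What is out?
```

Step-by-step execution trace:
1. `val = {'a': 1}['b']` raises KeyError.
2. `except (AttributeError, KeyError)` matches (KeyError is in the tuple) → out = 16.
3. `except Exception` is not reached.
Result: 16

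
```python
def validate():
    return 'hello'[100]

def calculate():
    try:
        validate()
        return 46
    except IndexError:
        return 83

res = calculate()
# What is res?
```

Step-by-step execution trace:
1. `calculate()` calls `validate()`.
2. `validate()` evaluates `'hello'[100]`, which raises IndexError; it propagates to the caller.
3. `return 46` is not reached.
4. `except IndexError` in calculate matches → returns 83.
5. res = 83.
Result: 83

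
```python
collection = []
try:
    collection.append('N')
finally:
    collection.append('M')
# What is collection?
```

Step-by-step execution trace:
1. try: `collection.append('N')` → collection = ['N'].
2. The try body completes without raising.
3. finally always runs: `collection.append('M')` → collection = ['N', 'M'].
Result: ['N', 'M']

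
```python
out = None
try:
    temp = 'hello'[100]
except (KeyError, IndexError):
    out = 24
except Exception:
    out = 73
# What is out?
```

Step-by-step execution trace:
1. `temp = 'hello'[100]` raises IndexError.
2. `except (KeyError, IndexError)` matches (IndexError is in the tuple) → out = 24.
3. `except Exception` is not reached.
Result: 24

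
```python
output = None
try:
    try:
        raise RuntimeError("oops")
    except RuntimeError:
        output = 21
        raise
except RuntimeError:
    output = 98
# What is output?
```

Step-by-step execution trace:
1. Inner try: `raise RuntimeError("oops")` raises RuntimeError.
2. Inner `except RuntimeError` matches → output = 21.
3. bare `raise` re-raises the same RuntimeError.
4. Outer `except RuntimeError` matches → output = 98.
Result: 98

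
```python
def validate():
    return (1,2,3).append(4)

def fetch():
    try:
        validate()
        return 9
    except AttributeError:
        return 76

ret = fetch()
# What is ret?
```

Step-by-step execution trace:
1. `fetch()` calls `validate()`.
2. `validate()` evaluates `(1,2,3).append(4)`, which raises AttributeError; it propagates to the caller.
3. `return 9` is not reached.
4. `except AttributeError` in fetch matches → returns 76.
5. ret = 76.
Result: 76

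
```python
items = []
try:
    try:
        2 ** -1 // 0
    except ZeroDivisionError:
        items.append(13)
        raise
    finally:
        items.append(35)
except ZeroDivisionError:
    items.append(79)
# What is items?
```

Step-by-step execution trace:
1. Inner try: `2 ** -1 // 0` raises ZeroDivisionError.
2. Inner `except ZeroDivisionError` matches → `items.append(13)` → items = [13].
3. bare `raise` re-raises ZeroDivisionError.
4. Inner `finally` runs during unwinding: `items.append(35)` → items = [13, 35].
5. Outer `except ZeroDivisionError` matches → `items.append(79)` → items = [13, 35, 79].
Result: [13, 35, 79]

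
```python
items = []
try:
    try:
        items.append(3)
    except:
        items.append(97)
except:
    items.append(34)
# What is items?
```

Step-by-step execution trace:
1. Inner try: `items.append(3)` → items = [3]. No exception raised.
2. Inner `except` is skipped.
3. Inner try completes normally; outer `except` is skipped.
Result: [3]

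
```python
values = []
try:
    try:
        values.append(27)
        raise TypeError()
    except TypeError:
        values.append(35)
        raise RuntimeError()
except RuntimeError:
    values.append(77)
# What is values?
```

Step-by-step execution trace:
1. Inner try: `values.append(27)` → values = [27].
2. `raise TypeError()` raises TypeError.
3. Inner `except TypeError` matches → `values.append(35)` → values = [27, 35].
4. `raise RuntimeError()` raises RuntimeError; propagates to outer try.
5. Outer `except RuntimeError` matches → `values.append(77)` → values = [27, 35, 77].
Result: [27, 35, 77]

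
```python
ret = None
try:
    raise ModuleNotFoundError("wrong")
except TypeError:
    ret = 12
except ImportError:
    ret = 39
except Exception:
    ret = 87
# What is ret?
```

Step-by-step execution trace:
1. `raise ModuleNotFoundError(...)` raises ModuleNotFoundError.
2. `except TypeError` does not match (ModuleNotFoundError is not a subclass of TypeError); skipped.
3. `except ImportError` matches (ModuleNotFoundError is a subclass of ImportError) → ret = 39.
4. `except Exception` is not reached.
Result: 39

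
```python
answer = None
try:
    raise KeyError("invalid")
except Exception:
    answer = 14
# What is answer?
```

Step-by-step execution trace:
1. `raise KeyError(...)` raises KeyError.
2. `except Exception` matches (KeyError is a subclass of Exception) → answer = 14.
Result: 14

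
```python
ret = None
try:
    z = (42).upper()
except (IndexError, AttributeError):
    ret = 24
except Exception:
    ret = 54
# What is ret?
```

Step-by-step execution trace:
1. `z = (42).upper()` raises AttributeError.
2. `except (IndexError, AttributeError)` matches (AttributeError is in the tuple) → ret = 24.
3. `except Exception` is not reached.
Result: 24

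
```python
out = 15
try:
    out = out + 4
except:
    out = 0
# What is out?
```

Step-by-step execution trace:
1. out starts at 15.
2. try: `out = out + 4` → out = 19. No exception raised.
3. `except` is skipped.
Result: 19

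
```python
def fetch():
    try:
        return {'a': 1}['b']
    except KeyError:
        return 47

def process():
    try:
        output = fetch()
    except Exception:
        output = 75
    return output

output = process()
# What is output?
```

Step-by-step execution trace:
1. `process()` calls `fetch()`.
2. In fetch: `{'a': 1}['b']` raises KeyError; `except KeyError` catches it → returns 47.
3. In process: `output = fetch()` → output = 47. No exception reaches process.
4. `except Exception` is skipped; process returns 47.
5. output = 47.
Result: 47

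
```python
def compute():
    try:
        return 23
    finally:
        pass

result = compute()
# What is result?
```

Step-by-step execution trace:
1. `compute()` enters try: `return 23` sets pending return value 23.
2. Before returning, `finally: pass` runs (no effect).
3. compute() returns 23 → result = 23.
Result: 23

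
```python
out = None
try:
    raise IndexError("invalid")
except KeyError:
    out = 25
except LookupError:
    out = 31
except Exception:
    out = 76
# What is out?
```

Step-by-step execution trace:
1. `raise IndexError(...)` raises IndexError.
2. `except KeyError` does not match (IndexError is not a subclass of KeyError); skipped.
3. `except LookupError` matches (IndexError is a subclass of LookupError) → out = 31.
4. `except Exception` is not reached.
Result: 31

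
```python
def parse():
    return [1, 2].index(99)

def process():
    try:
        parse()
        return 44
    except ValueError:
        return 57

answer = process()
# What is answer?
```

Step-by-step execution trace:
1. `process()` calls `parse()`.
2. `parse()` evaluates `[1, 2].index(99)`, which raises ValueError; it propagates to the caller.
3. `return 44` is not reached.
4. `except ValueError` in process matches → returns 57.
5. answer = 57.
Result: 57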